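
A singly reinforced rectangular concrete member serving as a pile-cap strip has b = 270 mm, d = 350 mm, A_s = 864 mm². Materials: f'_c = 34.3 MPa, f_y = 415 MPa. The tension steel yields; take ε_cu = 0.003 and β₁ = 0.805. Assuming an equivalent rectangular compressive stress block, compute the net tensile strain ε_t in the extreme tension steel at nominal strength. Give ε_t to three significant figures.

a = A_s f_y/(0.85 f'_c b) = 45.55 mm.
β₁ = 0.805, so c = a/β₁ = 45.55/0.805 = 56.58 mm.
From the linear strain diagram with ε_cu = 0.003: ε_t = 0.003 (d − c)/c = 0.003 × (350 − 56.58)/56.58 = 0.0156.
Since ε_t ≥ 0.005, the section is tension-controlled.

ε_t ≈ 0.0156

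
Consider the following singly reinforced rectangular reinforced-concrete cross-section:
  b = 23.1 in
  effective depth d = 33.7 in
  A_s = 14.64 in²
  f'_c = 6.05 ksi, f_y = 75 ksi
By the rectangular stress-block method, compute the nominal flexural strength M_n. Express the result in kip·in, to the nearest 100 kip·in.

T = A_s f_y = 14.64 × 75 = 1098 kips.
a = T/(0.85 f'_c b) = 1098/(0.85 × 6.05 × 23.1) = 9.243 in.
M_n = T(d − a/2) = 1098 × (33.7 − 4.6215) = 31928.2 kip·in.

M_n ≈ 31900 kip·in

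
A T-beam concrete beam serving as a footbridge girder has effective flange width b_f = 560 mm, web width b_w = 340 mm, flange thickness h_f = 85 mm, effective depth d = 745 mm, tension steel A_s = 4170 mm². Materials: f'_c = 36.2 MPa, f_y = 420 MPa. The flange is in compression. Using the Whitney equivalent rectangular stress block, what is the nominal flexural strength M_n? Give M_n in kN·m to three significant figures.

M_n ≈ 1210 kN·m

Tension: T = A_s f_y = 4170 × 420 = 1751400 N.
Try a within the flange: a = T/(0.85 f'_c b_f) = 1751400/(0.85 × 36.2 × 560) = 101.64 mm.
a = 101.64 > h_f = 85 mm: the block extends into the web. Split into flange-overhang and web parts.
C_f = 0.85 f'_c (b_f − b_w) h_f = 0.85 × 36.2 × (560 − 340) × 85 = 575399 N.
Remaining web compression depth: a_w = (T − C_f)/(0.85 f'_c b_w) = (1751400 − 575399)/(0.85 × 36.2 × 340) = 112.41 mm.
M_n = C_f(d − h_f/2) + (T − C_f)(d − a_w/2) = 575399 × (745 − 42.5) + 1176001 × (745 − 56.205) = 404.22 + 810.02 = 1214.24 × 10⁶ N·mm.
M_n = 1214.24 kN·m.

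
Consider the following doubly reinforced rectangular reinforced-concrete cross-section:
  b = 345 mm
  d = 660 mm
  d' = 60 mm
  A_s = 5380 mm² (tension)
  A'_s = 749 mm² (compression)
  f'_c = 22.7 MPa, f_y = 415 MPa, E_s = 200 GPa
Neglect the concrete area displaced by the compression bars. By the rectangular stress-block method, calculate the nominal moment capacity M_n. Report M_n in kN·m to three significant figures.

M_n ≈ 1180 kN·m

Assume both tension and compression steel yield.
Net tension couple steel: A_s − A'_s = 4631 mm².
a = (A_s − A'_s) f_y / (0.85 f'_c b) = 1921865/(0.85 × 22.7 × 345) = 288.71 mm.
c = a/β₁ = 288.71/0.85 = 339.66 mm; ε'_s = 0.003(c − d')/c = 0.0025 ≥ f_y/E_s = 0.0021, so compression steel does yield.
M_n = (A_s − A'_s) f_y (d − a/2) + A'_s f_y (d − d') = [1921865 × (660 − 144.355) + 310835 × (660 − 60)] × 10⁻⁶ = 991.00 + 186.50 = 1177.50 kN·m.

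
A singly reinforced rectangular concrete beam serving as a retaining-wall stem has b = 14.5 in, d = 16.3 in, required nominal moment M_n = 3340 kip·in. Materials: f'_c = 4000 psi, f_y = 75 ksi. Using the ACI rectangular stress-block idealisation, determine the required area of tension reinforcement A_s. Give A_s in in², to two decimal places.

From M_n = 0.85 f'_c a b (d − a/2):
a = d − √(d² − 2M_n/(0.85 f'_c b)) = 16.3 − √(16.3² − 2 × 3340/(0.85 × 4 × 14.5)) = 4.890 in.
A_s = 0.85 f'_c a b / f_y = 0.85 × 4 × 4.890 × 14.5 / 75 = 3.214 in².

A_s ≈ 3.21 in²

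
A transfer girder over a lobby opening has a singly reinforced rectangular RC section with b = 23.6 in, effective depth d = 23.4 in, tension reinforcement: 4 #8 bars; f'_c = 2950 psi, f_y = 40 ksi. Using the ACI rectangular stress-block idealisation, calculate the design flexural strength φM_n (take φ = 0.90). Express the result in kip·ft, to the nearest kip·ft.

φM_n ≈ 212 kip·ft

A_s = 4 × 0.79 = 3.16 in².
T = A_s f_y = 3.16 × 40 = 126.4 kips.
a = T/(0.85 f'_c b) = 126.4/(0.85 × 2.95 × 23.6) = 2.136 in.
M_n = T(d − a/2) = 126.4 × (23.4 − 1.068) = 2822.8 kip·in = 2822.8/12 = 235.23 kip·ft.
φM_n = 0.90 × 235.23 = 211.71 kip·ft.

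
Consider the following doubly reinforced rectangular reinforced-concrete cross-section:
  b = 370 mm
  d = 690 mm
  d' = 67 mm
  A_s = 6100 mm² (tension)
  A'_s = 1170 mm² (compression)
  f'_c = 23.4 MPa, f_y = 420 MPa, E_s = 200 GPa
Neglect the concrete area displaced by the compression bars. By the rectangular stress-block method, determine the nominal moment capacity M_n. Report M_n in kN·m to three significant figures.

Assume both tension and compression steel yield.
Net tension couple steel: A_s − A'_s = 4930 mm².
a = (A_s − A'_s) f_y / (0.85 f'_c b) = 2070600/(0.85 × 23.4 × 370) = 281.36 mm.
c = a/β₁ = 281.36/0.85 = 331.01 mm; ε'_s = 0.003(c − d')/c = 0.0024 ≥ f_y/E_s = 0.0021, so compression steel does yield.
M_n = (A_s − A'_s) f_y (d − a/2) + A'_s f_y (d − d') = [2070600 × (690 − 140.68) + 491400 × (690 − 67)] × 10⁻⁶ = 1137.42 + 306.14 = 1443.56 kN·m.

M_n ≈ 1440 kN·m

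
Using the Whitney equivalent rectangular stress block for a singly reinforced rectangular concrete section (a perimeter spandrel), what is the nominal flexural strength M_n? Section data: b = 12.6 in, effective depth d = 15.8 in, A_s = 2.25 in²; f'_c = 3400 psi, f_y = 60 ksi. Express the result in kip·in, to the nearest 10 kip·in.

T = A_s f_y = 2.25 × 60 = 135 kips.
a = T/(0.85 f'_c b) = 135/(0.85 × 3.4 × 12.6) = 3.707 in.
M_n = T(d − a/2) = 135 × (15.8 − 1.8535) = 1882.8 kip·in.

M_n ≈ 1880 kip·in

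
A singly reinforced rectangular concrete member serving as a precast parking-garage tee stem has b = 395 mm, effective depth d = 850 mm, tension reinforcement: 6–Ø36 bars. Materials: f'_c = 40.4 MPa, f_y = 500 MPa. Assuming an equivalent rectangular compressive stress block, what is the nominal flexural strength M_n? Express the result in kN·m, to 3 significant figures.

M_n ≈ 2250 kN·m

A_s = 6 × 1018 = 6108 mm².
T = A_s f_y = 6108 × 500 = 3054000 N = 3054 kN.
From C = T: a = T/(0.85 f'_c b) = 3054000/(0.85 × 40.4 × 395) = 225.15 mm.
M_n = T(d − a/2) = 3054 kN × (850 − 112.575) mm = 2252.10 kN·m.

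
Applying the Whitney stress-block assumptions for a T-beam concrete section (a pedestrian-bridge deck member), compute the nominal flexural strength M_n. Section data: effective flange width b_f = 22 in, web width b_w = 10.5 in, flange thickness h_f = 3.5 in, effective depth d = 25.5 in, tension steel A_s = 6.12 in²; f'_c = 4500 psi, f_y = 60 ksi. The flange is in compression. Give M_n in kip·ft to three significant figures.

M_n ≈ 711 kip·ft

Tension: T = A_s f_y = 6.12 × 60 = 367.2 kips.
Try a within the flange: a = T/(0.85 f'_c b_f) = 367.2/(0.85 × 4.5 × 22) = 4.364 in.
a = 4.364 > h_f = 3.5 in: the block extends into the web. Split into flange-overhang and web parts.
C_f = 0.85 f'_c (b_f − b_w) h_f = 0.85 × 4.5 × (22 − 10.5) × 3.5 = 154.0 kips.
Remaining web compression depth: a_w = (T − C_f)/(0.85 f'_c b_w) = (367.2 − 154.0)/(0.85 × 4.5 × 10.5) = 5.308 in.
M_n = C_f(d − h_f/2) + (T − C_f)(d − a_w/2) = 154.0 × (25.5 − 1.75) + 213.2 × (25.5 − 2.654) = 3657.5 + 4870.8 = 8528.3 kip·in.
M_n = 8528.3/12 = 710.69 kip·ft.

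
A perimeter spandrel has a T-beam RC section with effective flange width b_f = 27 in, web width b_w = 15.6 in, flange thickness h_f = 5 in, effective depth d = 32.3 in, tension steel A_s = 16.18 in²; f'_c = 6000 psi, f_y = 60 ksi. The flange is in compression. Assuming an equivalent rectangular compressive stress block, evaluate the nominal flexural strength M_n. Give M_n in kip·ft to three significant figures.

Tension: T = A_s f_y = 16.18 × 60 = 970.8 kips.
Try a within the flange: a = T/(0.85 f'_c b_f) = 970.8/(0.85 × 6 × 27) = 7.050 in.
a = 7.050 > h_f = 5 in: the block extends into the web. Split into flange-overhang and web parts.
C_f = 0.85 f'_c (b_f − b_w) h_f = 0.85 × 6 × (27 − 15.6) × 5 = 290.7 kips.
Remaining web compression depth: a_w = (T − C_f)/(0.85 f'_c b_w) = (970.8 − 290.7)/(0.85 × 6 × 15.6) = 8.548 in.
M_n = C_f(d − h_f/2) + (T − C_f)(d − a_w/2) = 290.7 × (32.3 − 2.5) + 680.1 × (32.3 − 4.274) = 8662.9 + 19060.5 = 27723.4 kip·in.
M_n = 27723.4/12 = 2310.28 kip·ft.

M_n ≈ 2310 kip·ft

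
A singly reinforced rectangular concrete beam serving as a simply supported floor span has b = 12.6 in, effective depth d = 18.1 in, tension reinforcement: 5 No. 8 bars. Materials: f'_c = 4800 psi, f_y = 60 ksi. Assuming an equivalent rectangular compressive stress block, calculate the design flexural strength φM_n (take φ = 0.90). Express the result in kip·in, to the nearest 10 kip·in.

A_s = 5 × 0.79 = 3.95 in².
T = A_s f_y = 3.95 × 60 = 237 kips.
a = T/(0.85 f'_c b) = 237/(0.85 × 4.8 × 12.6) = 4.610 in.
M_n = T(d − a/2) = 237 × (18.1 − 2.305) = 3743.4 kip·in.
φM_n = 0.90 × 3743.4 = 3369.1 kip·in.

φM_n ≈ 3370 kip·in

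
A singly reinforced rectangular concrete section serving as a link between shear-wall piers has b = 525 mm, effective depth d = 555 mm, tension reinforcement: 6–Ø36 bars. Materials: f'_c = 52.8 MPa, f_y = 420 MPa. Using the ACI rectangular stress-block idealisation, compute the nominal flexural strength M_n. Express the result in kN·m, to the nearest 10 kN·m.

M_n ≈ 1280 kN·m

A_s = 6 × 1018 = 6108 mm².
T = A_s f_y = 6108 × 420 = 2565360 N = 2565.36 kN.
From C = T: a = T/(0.85 f'_c b) = 2565360/(0.85 × 52.8 × 525) = 108.88 mm.
M_n = T(d − a/2) = 2565.36 kN × (555 − 54.44) mm = 1284.12 kN·m.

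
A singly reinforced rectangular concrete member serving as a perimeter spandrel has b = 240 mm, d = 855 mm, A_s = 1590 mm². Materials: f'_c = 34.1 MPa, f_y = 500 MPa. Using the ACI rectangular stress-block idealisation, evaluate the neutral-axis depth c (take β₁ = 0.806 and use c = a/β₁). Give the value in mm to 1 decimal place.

c ≈ 141.8 mm

T = A_s f_y = 1590 × 500 = 795000 N = 795 kN.
Setting C = 0.85 f'_c a b equal to T: a = 795000/(0.85 × 34.1 × 240) = 114.283 mm.
With β₁ = 0.806, c = a/β₁ = 114.283/0.806 = 141.8 mm.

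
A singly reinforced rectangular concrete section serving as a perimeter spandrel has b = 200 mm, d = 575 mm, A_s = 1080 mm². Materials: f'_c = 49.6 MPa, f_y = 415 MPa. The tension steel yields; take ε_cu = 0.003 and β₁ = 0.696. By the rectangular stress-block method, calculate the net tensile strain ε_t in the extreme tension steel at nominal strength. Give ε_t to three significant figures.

ε_t ≈ 0.0196

a = A_s f_y/(0.85 f'_c b) = 53.15 mm.
β₁ = 0.696, so c = a/β₁ = 53.15/0.696 = 76.36 mm.
From the linear strain diagram with ε_cu = 0.003: ε_t = 0.003 (d − c)/c = 0.003 × (575 − 76.36)/76.36 = 0.0196.
Since ε_t ≥ 0.005, the section is tension-controlled.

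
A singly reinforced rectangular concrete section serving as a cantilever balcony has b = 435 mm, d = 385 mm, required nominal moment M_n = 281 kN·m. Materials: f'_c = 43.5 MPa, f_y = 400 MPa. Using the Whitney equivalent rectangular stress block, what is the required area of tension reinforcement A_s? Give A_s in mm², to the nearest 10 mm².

A_s ≈ 1950 mm²

With M_n = 0.85 f'_c a b (d − a/2), solve the quadratic for a:
a = d − √(d² − 2M_n/(0.85 f'_c b)) = 385 − √(385² − 2 × 281×10⁶/(0.85 × 43.5 × 435)) = 48.42 mm.
A_s = 0.85 f'_c a b / f_y = 0.85 × 43.5 × 48.42 × 435 / 400 = 1947.0 mm².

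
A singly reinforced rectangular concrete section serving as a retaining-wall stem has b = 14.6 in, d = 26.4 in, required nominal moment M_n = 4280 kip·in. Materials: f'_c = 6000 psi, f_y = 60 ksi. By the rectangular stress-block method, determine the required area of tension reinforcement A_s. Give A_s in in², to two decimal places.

A_s ≈ 2.82 in²

From M_n = 0.85 f'_c a b (d − a/2):
a = d − √(d² − 2M_n/(0.85 f'_c b)) = 26.4 − √(26.4² − 2 × 4280/(0.85 × 6 × 14.6)) = 2.275 in.
A_s = 0.85 f'_c a b / f_y = 0.85 × 6 × 2.275 × 14.6 / 60 = 2.823 in².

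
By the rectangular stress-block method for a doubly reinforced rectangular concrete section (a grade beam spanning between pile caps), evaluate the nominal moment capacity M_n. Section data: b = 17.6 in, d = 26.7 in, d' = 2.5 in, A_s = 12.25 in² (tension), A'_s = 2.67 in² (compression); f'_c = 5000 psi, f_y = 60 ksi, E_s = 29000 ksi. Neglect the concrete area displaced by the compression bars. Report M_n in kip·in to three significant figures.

M_n ≈ 17000 kip·in

Assume both steels yield.
a = (A_s − A'_s) f_y/(0.85 f'_c b) = (12.25 − 2.67) × 60/(0.85 × 5 × 17.6) = 7.684 in.
c = a/β₁ = 7.684/0.8 = 9.605 in; ε'_s = 0.003(c − d')/c = 0.0022 ≥ ε_y = 0.0021, so the compression steel yields.
M_n = (A_s − A'_s) f_y (d − a/2) + A'_s f_y (d − d') = 574.8 × (26.7 − 3.842) + 160.2 × (26.7 − 2.5) = 13138.8 + 3876.8 = 17015.6 kip·in.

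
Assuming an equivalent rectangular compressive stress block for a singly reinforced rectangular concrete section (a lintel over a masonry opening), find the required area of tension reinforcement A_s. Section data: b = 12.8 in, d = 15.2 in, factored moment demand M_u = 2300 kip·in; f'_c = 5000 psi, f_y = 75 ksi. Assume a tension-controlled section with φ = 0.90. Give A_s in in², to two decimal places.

A_s ≈ 2.53 in²

M_n = M_u/φ = 2300/0.90 = 2555.56 kip·in.
From M_n = 0.85 f'_c a b (d − a/2):
a = d − √(d² − 2M_n/(0.85 f'_c b)) = 15.2 − √(15.2² − 2 × 2555.56/(0.85 × 5 × 12.8)) = 3.492 in.
A_s = 0.85 f'_c a b / f_y = 0.85 × 5 × 3.492 × 12.8 / 75 = 2.533 in².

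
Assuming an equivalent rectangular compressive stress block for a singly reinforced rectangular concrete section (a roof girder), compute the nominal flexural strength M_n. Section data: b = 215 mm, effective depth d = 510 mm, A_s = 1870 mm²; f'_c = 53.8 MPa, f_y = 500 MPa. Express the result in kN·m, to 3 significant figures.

M_n ≈ 432 kN·m

T = A_s f_y = 1870 × 500 = 935000 N = 935 kN.
From C = T: a = T/(0.85 f'_c b) = 935000/(0.85 × 53.8 × 215) = 95.10 mm.
M_n = T(d − a/2) = 935 kN × (510 − 47.55) mm = 432.39 kN·m.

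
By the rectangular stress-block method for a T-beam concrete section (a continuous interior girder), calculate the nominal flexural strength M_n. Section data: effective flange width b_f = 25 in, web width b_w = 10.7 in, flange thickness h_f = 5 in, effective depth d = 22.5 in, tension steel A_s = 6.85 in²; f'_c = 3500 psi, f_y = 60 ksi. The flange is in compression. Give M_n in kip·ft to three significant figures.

M_n ≈ 675 kip·ft

Tension: T = A_s f_y = 6.85 × 60 = 411 kips.
Try a within the flange: a = T/(0.85 f'_c b_f) = 411/(0.85 × 3.5 × 25) = 5.526 in.
a = 5.526 > h_f = 5 in: the block extends into the web. Split into flange-overhang and web parts.
C_f = 0.85 f'_c (b_f − b_w) h_f = 0.85 × 3.5 × (25 − 10.7) × 5 = 212.7 kips.
Remaining web compression depth: a_w = (T − C_f)/(0.85 f'_c b_w) = (411 − 212.7)/(0.85 × 3.5 × 10.7) = 6.229 in.
M_n = C_f(d − h_f/2) + (T − C_f)(d − a_w/2) = 212.7 × (22.5 − 2.5) + 198.3 × (22.5 − 3.1145) = 4254.0 + 3844.1 = 8098.1 kip·in.
M_n = 8098.1/12 = 674.84 kip·ft.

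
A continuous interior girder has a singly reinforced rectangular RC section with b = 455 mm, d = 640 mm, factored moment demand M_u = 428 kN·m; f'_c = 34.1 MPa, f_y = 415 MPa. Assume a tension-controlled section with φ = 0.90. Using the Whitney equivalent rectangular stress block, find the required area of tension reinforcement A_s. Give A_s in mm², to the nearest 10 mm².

M_n = M_u/φ = 428/0.90 = 475.556 kN·m.
With M_n = 0.85 f'_c a b (d − a/2), solve the quadratic for a:
a = d − √(d² − 2M_n/(0.85 f'_c b)) = 640 − √(640² − 2 × 475.556×10⁶/(0.85 × 34.1 × 455)) = 59.07 mm.
A_s = 0.85 f'_c a b / f_y = 0.85 × 34.1 × 59.07 × 455 / 415 = 1877.2 mm².

A_s ≈ 1880 mm²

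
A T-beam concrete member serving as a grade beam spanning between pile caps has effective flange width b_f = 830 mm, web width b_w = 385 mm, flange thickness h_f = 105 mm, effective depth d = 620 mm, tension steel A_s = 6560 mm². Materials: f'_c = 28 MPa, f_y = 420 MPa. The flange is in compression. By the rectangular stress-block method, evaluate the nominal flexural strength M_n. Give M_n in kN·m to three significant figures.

M_n ≈ 1500 kN·m

Tension: T = A_s f_y = 6560 × 420 = 2755200 N.
Try a within the flange: a = T/(0.85 f'_c b_f) = 2755200/(0.85 × 28 × 830) = 139.48 mm.
a = 139.48 > h_f = 105 mm: the block extends into the web. Split into flange-overhang and web parts.
C_f = 0.85 f'_c (b_f − b_w) h_f = 0.85 × 28 × (830 − 385) × 105 = 1112055 N.
Remaining web compression depth: a_w = (T − C_f)/(0.85 f'_c b_w) = (2755200 − 1112055)/(0.85 × 28 × 385) = 179.32 mm.
M_n = C_f(d − h_f/2) + (T − C_f)(d − a_w/2) = 1112055 × (620 − 52.5) + 1643145 × (620 − 89.66) = 631.09 + 871.43 = 1502.52 × 10⁶ N·mm.
M_n = 1502.52 kN·m.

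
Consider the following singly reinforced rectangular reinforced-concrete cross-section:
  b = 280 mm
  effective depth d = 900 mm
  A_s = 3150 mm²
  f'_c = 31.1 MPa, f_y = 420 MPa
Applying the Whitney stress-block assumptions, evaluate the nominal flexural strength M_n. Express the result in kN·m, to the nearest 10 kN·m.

M_n ≈ 1070 kN·m

T = A_s f_y = 3150 × 420 = 1323000 N = 1323 kN.
From C = T: a = T/(0.85 f'_c b) = 1323000/(0.85 × 31.1 × 280) = 178.74 mm.
M_n = T(d − a/2) = 1323 kN × (900 − 89.37) mm = 1072.46 kN·m.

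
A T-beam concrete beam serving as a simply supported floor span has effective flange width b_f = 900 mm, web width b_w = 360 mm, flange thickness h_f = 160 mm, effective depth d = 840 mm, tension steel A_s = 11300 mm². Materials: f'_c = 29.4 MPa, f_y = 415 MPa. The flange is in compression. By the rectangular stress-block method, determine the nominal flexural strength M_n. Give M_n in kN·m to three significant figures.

M_n ≈ 3410 kN·m

Tension: T = A_s f_y = 11300 × 415 = 4689500 N.
Try a within the flange: a = T/(0.85 f'_c b_f) = 4689500/(0.85 × 29.4 × 900) = 208.51 mm.
a = 208.51 > h_f = 160 mm: the block extends into the web. Split into flange-overhang and web parts.
C_f = 0.85 f'_c (b_f − b_w) h_f = 0.85 × 29.4 × (900 − 360) × 160 = 2159136 N.
Remaining web compression depth: a_w = (T − C_f)/(0.85 f'_c b_w) = (4689500 − 2159136)/(0.85 × 29.4 × 360) = 281.26 mm.
M_n = C_f(d − h_f/2) + (T − C_f)(d − a_w/2) = 2159136 × (840 − 80) + 2530364 × (840 − 140.63) = 1640.94 + 1769.66 = 3410.60 × 10⁶ N·mm.
M_n = 3410.60 kN·m.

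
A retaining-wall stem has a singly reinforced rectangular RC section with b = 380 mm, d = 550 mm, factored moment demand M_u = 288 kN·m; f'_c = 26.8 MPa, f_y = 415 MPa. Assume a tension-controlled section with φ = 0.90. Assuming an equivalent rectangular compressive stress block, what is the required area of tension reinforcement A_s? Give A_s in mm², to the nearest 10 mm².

A_s ≈ 1500 mm²

M_n = M_u/φ = 288/0.90 = 320 kN·m.
With M_n = 0.85 f'_c a b (d − a/2), solve the quadratic for a:
a = d − √(d² − 2M_n/(0.85 f'_c b)) = 550 − √(550² − 2 × 320×10⁶/(0.85 × 26.8 × 380)) = 71.91 mm.
A_s = 0.85 f'_c a b / f_y = 0.85 × 26.8 × 71.91 × 380 / 415 = 1500.0 mm².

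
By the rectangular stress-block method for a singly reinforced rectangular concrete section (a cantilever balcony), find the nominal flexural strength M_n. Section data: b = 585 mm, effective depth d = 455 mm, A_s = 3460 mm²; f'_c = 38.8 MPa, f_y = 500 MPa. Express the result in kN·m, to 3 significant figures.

T = A_s f_y = 3460 × 500 = 1730000 N = 1730 kN.
From C = T: a = T/(0.85 f'_c b) = 1730000/(0.85 × 38.8 × 585) = 89.67 mm.
M_n = T(d − a/2) = 1730 kN × (455 − 44.835) mm = 709.59 kN·m.

M_n ≈ 710 kN·m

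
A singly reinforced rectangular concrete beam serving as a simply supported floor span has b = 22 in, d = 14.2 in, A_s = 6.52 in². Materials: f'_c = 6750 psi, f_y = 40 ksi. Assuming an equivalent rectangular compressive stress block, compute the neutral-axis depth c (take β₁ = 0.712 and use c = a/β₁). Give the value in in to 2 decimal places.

T = A_s f_y = 6.52 × 40 = 260.8 kips.
a = T/(0.85 f'_c b) = 260.8/(0.85 × 6.75 × 22) = 2.0662 in.
With β₁ = 0.712, c = a/β₁ = 2.0662/0.712 = 2.90 in.

c ≈ 2.90 in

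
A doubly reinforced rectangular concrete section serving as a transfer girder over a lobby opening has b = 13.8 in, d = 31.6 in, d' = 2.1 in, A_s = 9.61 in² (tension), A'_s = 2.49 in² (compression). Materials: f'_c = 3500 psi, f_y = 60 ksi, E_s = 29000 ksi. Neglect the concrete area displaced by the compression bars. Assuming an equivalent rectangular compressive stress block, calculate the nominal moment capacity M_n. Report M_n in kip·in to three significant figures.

M_n ≈ 15700 kip·in

Assume both steels yield.
a = (A_s − A'_s) f_y/(0.85 f'_c b) = (9.61 − 2.49) × 60/(0.85 × 3.5 × 13.8) = 10.406 in.
c = a/β₁ = 10.406/0.85 = 12.242 in; ε'_s = 0.003(c − d')/c = 0.0025 ≥ ε_y = 0.0021, so the compression steel yields.
M_n = (A_s − A'_s) f_y (d − a/2) + A'_s f_y (d − d') = 427.2 × (31.6 − 5.203) + 149.4 × (31.6 − 2.1) = 11276.8 + 4407.3 = 15684.1 kip·in.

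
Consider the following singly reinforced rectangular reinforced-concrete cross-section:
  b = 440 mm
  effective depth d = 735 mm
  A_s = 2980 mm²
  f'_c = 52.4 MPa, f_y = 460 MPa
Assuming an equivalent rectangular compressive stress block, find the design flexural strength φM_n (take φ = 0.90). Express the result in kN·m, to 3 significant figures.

T = A_s f_y = 2980 × 460 = 1370800 N = 1370.8 kN.
From C = T: a = T/(0.85 f'_c b) = 1370800/(0.85 × 52.4 × 440) = 69.95 mm.
M_n = T(d − a/2) = 1370.8 kN × (735 − 34.975) mm = 959.59 kN·m.
φM_n = 0.90 × 959.59 = 863.63 kN·m.

φM_n ≈ 864 kN·m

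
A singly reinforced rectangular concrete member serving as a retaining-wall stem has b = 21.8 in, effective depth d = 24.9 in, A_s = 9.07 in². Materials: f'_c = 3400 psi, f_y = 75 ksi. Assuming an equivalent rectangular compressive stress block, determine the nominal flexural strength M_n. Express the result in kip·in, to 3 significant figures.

M_n ≈ 13300 kip·in

T = A_s f_y = 9.07 × 75 = 680.25 kips.
a = T/(0.85 f'_c b) = 680.25/(0.85 × 3.4 × 21.8) = 10.797 in.
M_n = T(d − a/2) = 680.25 × (24.9 − 5.3985) = 13265.9 kip·in.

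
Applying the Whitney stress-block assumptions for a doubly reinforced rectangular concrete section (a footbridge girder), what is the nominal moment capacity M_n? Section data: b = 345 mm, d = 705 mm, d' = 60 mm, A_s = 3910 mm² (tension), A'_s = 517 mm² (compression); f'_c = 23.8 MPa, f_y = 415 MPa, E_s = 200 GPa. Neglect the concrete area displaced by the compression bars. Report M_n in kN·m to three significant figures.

Assume both tension and compression steel yield.
Net tension couple steel: A_s − A'_s = 3393 mm².
a = (A_s − A'_s) f_y / (0.85 f'_c b) = 1408095/(0.85 × 23.8 × 345) = 201.75 mm.
c = a/β₁ = 201.75/0.85 = 237.35 mm; ε'_s = 0.003(c − d')/c = 0.0022 ≥ f_y/E_s = 0.0021, so compression steel does yield.
M_n = (A_s − A'_s) f_y (d − a/2) + A'_s f_y (d − d') = [1408095 × (705 − 100.875) + 214555 × (705 − 60)] × 10⁻⁶ = 850.67 + 138.39 = 989.06 kN·m.

M_n ≈ 989 kN·m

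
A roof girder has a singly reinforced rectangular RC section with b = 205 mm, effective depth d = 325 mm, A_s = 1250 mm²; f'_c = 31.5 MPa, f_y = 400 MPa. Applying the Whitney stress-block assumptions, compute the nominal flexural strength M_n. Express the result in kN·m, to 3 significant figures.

M_n ≈ 140 kN·m

T = A_s f_y = 1250 × 400 = 500000 N = 500 kN.
From C = T: a = T/(0.85 f'_c b) = 500000/(0.85 × 31.5 × 205) = 91.09 mm.
M_n = T(d − a/2) = 500 kN × (325 − 45.545) mm = 139.73 kN·m.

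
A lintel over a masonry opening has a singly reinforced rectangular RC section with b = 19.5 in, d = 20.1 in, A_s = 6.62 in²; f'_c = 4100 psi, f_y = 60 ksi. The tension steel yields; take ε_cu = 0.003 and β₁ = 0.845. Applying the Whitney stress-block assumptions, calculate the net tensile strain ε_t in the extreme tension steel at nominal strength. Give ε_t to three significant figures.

ε_t ≈ 0.00572

a = A_s f_y/(0.85 f'_c b) = 5.845 in.
β₁ = 0.845, so c = a/β₁ = 5.845/0.845 = 6.917 in.
From the linear strain diagram with ε_cu = 0.003: ε_t = 0.003 (d − c)/c = 0.003 × (20.1 − 6.917)/6.917 = 0.00572.
Since ε_t ≥ 0.005, the section is tension-controlled.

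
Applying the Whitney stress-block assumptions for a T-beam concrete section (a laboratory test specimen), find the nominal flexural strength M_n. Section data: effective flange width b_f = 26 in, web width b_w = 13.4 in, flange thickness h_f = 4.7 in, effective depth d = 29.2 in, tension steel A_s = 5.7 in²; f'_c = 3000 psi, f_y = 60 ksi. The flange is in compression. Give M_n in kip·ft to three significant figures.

M_n ≈ 758 kip·ft

Tension: T = A_s f_y = 5.7 × 60 = 342 kips.
Try a within the flange: a = T/(0.85 f'_c b_f) = 342/(0.85 × 3 × 26) = 5.158 in.
a = 5.158 > h_f = 4.7 in: the block extends into the web. Split into flange-overhang and web parts.
C_f = 0.85 f'_c (b_f − b_w) h_f = 0.85 × 3 × (26 − 13.4) × 4.7 = 151.0 kips.
Remaining web compression depth: a_w = (T − C_f)/(0.85 f'_c b_w) = (342 − 151.0)/(0.85 × 3 × 13.4) = 5.590 in.
M_n = C_f(d − h_f/2) + (T − C_f)(d − a_w/2) = 151.0 × (29.2 − 2.35) + 191 × (29.2 − 2.795) = 4054.4 + 5043.4 = 9097.8 kip·in.
M_n = 9097.8/12 = 758.15 kip·ft.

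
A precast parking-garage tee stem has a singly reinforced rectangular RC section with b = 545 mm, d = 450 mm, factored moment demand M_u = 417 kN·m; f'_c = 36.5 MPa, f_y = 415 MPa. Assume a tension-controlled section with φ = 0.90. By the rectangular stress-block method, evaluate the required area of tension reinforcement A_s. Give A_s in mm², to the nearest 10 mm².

M_n = M_u/φ = 417/0.90 = 463.333 kN·m.
With M_n = 0.85 f'_c a b (d − a/2), solve the quadratic for a:
a = d − √(d² − 2M_n/(0.85 f'_c b)) = 450 − √(450² − 2 × 463.333×10⁶/(0.85 × 36.5 × 545)) = 65.69 mm.
A_s = 0.85 f'_c a b / f_y = 0.85 × 36.5 × 65.69 × 545 / 415 = 2676.5 mm².

A_s ≈ 2680 mm²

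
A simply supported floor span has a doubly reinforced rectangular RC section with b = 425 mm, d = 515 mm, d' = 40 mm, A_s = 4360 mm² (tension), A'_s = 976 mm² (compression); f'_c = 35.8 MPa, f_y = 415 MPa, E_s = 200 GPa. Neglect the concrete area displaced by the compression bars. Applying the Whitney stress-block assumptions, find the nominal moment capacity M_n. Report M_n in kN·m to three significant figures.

Assume both tension and compression steel yield.
Net tension couple steel: A_s − A'_s = 3384 mm².
a = (A_s − A'_s) f_y / (0.85 f'_c b) = 1404360/(0.85 × 35.8 × 425) = 108.59 mm.
c = a/β₁ = 108.59/0.794 = 136.76 mm; ε'_s = 0.003(c − d')/c = 0.0021 ≥ f_y/E_s = 0.0021, so compression steel does yield.
M_n = (A_s − A'_s) f_y (d − a/2) + A'_s f_y (d − d') = [1404360 × (515 − 54.295) + 405040 × (515 − 40)] × 10⁻⁶ = 647.00 + 192.39 = 839.39 kN·m.

M_n ≈ 839 kN·m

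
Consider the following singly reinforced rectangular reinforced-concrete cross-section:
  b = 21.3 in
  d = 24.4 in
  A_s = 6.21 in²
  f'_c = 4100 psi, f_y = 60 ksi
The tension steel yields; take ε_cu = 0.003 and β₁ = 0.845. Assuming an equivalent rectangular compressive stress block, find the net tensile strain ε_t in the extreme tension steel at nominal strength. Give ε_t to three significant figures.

ε_t ≈ 0.00932

a = A_s f_y/(0.85 f'_c b) = 5.020 in.
β₁ = 0.845, so c = a/β₁ = 5.020/0.845 = 5.941 in.
From the linear strain diagram with ε_cu = 0.003: ε_t = 0.003 (d − c)/c = 0.003 × (24.4 − 5.941)/5.941 = 0.00932.
Since ε_t ≥ 0.005, the section is tension-controlled.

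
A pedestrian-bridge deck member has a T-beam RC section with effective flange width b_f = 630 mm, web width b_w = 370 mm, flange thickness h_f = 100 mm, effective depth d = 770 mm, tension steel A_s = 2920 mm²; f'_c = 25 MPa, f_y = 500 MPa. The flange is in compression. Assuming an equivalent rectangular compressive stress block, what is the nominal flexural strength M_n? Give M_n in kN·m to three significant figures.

M_n ≈ 1040 kN·m

Tension: T = A_s f_y = 2920 × 500 = 1460000 N.
Try a within the flange: a = T/(0.85 f'_c b_f) = 1460000/(0.85 × 25 × 630) = 109.06 mm.
a = 109.06 > h_f = 100 mm: the block extends into the web. Split into flange-overhang and web parts.
C_f = 0.85 f'_c (b_f − b_w) h_f = 0.85 × 25 × (630 − 370) × 100 = 552500 N.
Remaining web compression depth: a_w = (T − C_f)/(0.85 f'_c b_w) = (1460000 − 552500)/(0.85 × 25 × 370) = 115.42 mm.
M_n = C_f(d − h_f/2) + (T − C_f)(d − a_w/2) = 552500 × (770 − 50) + 907500 × (770 − 57.71) = 397.80 + 646.40 = 1044.20 × 10⁶ N·mm.
M_n = 1044.20 kN·m.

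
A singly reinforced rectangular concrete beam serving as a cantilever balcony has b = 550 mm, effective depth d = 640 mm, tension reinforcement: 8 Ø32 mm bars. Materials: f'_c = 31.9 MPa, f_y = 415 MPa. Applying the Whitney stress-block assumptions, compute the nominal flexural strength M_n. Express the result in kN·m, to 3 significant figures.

M_n ≈ 1470 kN·m

A_s = 8 × 804 = 6432 mm².
T = A_s f_y = 6432 × 415 = 2669280 N = 2669.28 kN.
From C = T: a = T/(0.85 f'_c b) = 2669280/(0.85 × 31.9 × 550) = 178.99 mm.
M_n = T(d − a/2) = 2669.28 kN × (640 − 89.495) mm = 1469.45 kN·m.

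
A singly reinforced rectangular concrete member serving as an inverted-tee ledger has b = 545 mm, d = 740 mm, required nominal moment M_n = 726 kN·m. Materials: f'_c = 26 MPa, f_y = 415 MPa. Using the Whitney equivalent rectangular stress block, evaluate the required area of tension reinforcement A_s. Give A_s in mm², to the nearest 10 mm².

A_s ≈ 2510 mm²

With M_n = 0.85 f'_c a b (d − a/2), solve the quadratic for a:
a = d − √(d² − 2M_n/(0.85 f'_c b)) = 740 − √(740² − 2 × 726×10⁶/(0.85 × 26 × 545)) = 86.51 mm.
A_s = 0.85 f'_c a b / f_y = 0.85 × 26 × 86.51 × 545 / 415 = 2510.8 mm².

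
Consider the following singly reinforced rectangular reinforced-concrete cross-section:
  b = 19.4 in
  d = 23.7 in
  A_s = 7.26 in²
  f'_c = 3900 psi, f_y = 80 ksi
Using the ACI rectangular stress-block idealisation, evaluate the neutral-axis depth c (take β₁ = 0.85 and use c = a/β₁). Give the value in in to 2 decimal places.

c ≈ 10.62 in

T = A_s f_y = 7.26 × 80 = 580.8 kips.
a = T/(0.85 f'_c b) = 580.8/(0.85 × 3.9 × 19.4) = 9.0311 in.
With β₁ = 0.85, c = a/β₁ = 9.0311/0.85 = 10.62 in.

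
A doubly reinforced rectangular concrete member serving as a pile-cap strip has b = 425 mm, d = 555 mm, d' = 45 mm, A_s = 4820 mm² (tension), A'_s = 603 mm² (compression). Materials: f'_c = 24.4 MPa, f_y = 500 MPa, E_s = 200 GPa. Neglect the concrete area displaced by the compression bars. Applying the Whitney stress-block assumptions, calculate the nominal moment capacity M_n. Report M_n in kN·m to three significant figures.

M_n ≈ 1070 kN·m

Assume both tension and compression steel yield.
Net tension couple steel: A_s − A'_s = 4217 mm².
a = (A_s − A'_s) f_y / (0.85 f'_c b) = 2108500/(0.85 × 24.4 × 425) = 239.21 mm.
c = a/β₁ = 239.21/0.85 = 281.42 mm; ε'_s = 0.003(c − d')/c = 0.0025 ≥ f_y/E_s = 0.0025, so compression steel does yield.
M_n = (A_s − A'_s) f_y (d − a/2) + A'_s f_y (d − d') = [2108500 × (555 − 119.605) + 301500 × (555 − 45)] × 10⁻⁶ = 918.03 + 153.77 = 1071.80 kN·m.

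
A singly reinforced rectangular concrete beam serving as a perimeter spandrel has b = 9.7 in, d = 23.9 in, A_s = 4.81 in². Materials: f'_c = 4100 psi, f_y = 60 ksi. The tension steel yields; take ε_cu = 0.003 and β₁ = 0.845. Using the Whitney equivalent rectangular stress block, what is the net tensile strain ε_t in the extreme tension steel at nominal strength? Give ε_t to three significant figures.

ε_t ≈ 0.00410

a = A_s f_y/(0.85 f'_c b) = 8.537 in.
β₁ = 0.845, so c = a/β₁ = 8.537/0.845 = 10.103 in.
From the linear strain diagram with ε_cu = 0.003: ε_t = 0.003 (d − c)/c = 0.003 × (23.9 − 10.103)/10.103 = 0.00410.
ε_t is between 0.004 and 0.005 — transition zone.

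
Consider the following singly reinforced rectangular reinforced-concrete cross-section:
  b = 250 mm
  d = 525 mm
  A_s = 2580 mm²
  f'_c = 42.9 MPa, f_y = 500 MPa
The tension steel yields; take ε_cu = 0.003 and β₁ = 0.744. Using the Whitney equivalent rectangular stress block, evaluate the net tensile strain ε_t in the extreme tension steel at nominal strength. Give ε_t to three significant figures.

a = A_s f_y/(0.85 f'_c b) = 141.51 mm.
β₁ = 0.744, so c = a/β₁ = 141.51/0.744 = 190.20 mm.
From the linear strain diagram with ε_cu = 0.003: ε_t = 0.003 (d − c)/c = 0.003 × (525 − 190.20)/190.20 = 0.00528.
Since ε_t ≥ 0.005, the section is tension-controlled.

ε_t ≈ 0.00528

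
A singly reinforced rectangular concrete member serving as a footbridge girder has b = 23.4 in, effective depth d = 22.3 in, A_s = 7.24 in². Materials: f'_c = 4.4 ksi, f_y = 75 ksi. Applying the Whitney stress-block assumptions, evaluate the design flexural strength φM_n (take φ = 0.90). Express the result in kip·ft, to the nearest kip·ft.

φM_n ≈ 782 kip·ft

T = A_s f_y = 7.24 × 75 = 543 kips.
a = T/(0.85 f'_c b) = 543/(0.85 × 4.4 × 23.4) = 6.205 in.
M_n = T(d − a/2) = 543 × (22.3 − 3.1025) = 10424.2 kip·in = 10424.2/12 = 868.68 kip·ft.
φM_n = 0.90 × 868.68 = 781.81 kip·ft.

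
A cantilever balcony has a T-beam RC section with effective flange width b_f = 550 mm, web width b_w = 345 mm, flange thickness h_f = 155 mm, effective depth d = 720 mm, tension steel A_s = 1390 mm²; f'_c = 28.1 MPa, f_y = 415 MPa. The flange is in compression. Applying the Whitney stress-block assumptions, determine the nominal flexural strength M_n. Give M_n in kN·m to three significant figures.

M_n ≈ 403 kN·m

Tension: T = A_s f_y = 1390 × 415 = 576850 N.
Try a within the flange: a = T/(0.85 f'_c b_f) = 576850/(0.85 × 28.1 × 550) = 43.91 mm.
Since a = 43.91 ≤ h_f = 155 mm, the stress block lies entirely in the flange; analyse as a rectangular beam of width b_f.
M_n = T(d − a/2) = 576850 × (720 − 21.955) = 402.67 × 10⁶ N·mm.
M_n = 402.67 kN·m.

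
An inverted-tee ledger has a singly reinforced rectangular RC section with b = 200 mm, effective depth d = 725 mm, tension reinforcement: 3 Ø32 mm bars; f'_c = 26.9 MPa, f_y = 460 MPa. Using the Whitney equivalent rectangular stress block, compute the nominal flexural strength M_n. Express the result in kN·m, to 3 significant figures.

A_s = 3 × 804 = 2412 mm².
T = A_s f_y = 2412 × 460 = 1109520 N = 1109.52 kN.
From C = T: a = T/(0.85 f'_c b) = 1109520/(0.85 × 26.9 × 200) = 242.62 mm.
M_n = T(d − a/2) = 1109.52 kN × (725 − 121.31) mm = 669.81 kN·m.

M_n ≈ 670 kN·m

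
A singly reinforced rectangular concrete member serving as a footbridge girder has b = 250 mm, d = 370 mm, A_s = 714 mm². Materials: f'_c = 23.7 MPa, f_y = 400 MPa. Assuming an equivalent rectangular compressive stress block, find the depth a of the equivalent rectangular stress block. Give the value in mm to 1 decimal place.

T = A_s f_y = 714 × 400 = 285600 N = 285.6 kN.
Setting C = 0.85 f'_c a b equal to T: a = 285600/(0.85 × 23.7 × 250) = 56.7 mm.

a ≈ 56.7 mm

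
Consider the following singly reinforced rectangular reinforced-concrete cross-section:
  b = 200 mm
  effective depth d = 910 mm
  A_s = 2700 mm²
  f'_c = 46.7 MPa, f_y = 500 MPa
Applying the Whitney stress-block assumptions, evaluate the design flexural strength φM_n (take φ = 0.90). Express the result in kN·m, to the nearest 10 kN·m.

T = A_s f_y = 2700 × 500 = 1350000 N = 1350 kN.
From C = T: a = T/(0.85 f'_c b) = 1350000/(0.85 × 46.7 × 200) = 170.05 mm.
M_n = T(d − a/2) = 1350 kN × (910 − 85.025) mm = 1113.72 kN·m.
φM_n = 0.90 × 1113.72 = 1002.35 kN·m.

φM_n ≈ 1000 kN·m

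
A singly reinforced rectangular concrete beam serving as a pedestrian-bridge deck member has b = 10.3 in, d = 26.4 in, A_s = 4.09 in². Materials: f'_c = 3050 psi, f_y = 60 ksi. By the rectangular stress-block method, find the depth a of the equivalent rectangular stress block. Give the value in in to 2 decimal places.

a ≈ 9.19 in

T = A_s f_y = 4.09 × 60 = 245.4 kips.
a = T/(0.85 f'_c b) = 245.4/(0.85 × 3.05 × 10.3) = 9.19 in.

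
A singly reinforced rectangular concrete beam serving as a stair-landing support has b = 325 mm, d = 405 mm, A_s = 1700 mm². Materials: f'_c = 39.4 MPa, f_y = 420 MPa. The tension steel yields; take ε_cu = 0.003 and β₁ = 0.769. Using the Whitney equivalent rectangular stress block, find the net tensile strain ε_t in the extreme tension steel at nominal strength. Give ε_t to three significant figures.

ε_t ≈ 0.0112

a = A_s f_y/(0.85 f'_c b) = 65.60 mm.
β₁ = 0.769, so c = a/β₁ = 65.60/0.769 = 85.31 mm.
From the linear strain diagram with ε_cu = 0.003: ε_t = 0.003 (d − c)/c = 0.003 × (405 − 85.31)/85.31 = 0.0112.
Since ε_t ≥ 0.005, the section is tension-controlled.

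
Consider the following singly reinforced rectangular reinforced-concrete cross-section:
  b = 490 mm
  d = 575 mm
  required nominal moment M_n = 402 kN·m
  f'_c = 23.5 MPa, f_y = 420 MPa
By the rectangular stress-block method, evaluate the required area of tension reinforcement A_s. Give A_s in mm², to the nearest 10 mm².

A_s ≈ 1780 mm²

With M_n = 0.85 f'_c a b (d − a/2), solve the quadratic for a:
a = d − √(d² − 2M_n/(0.85 f'_c b)) = 575 − √(575² − 2 × 402×10⁶/(0.85 × 23.5 × 490)) = 76.52 mm.
A_s = 0.85 f'_c a b / f_y = 0.85 × 23.5 × 76.52 × 490 / 420 = 1783.2 mm².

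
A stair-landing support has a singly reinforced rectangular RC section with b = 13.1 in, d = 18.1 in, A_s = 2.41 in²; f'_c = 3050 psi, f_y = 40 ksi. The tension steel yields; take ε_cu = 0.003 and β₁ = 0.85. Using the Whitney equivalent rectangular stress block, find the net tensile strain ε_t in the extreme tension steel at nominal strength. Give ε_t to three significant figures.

ε_t ≈ 0.0133

a = A_s f_y/(0.85 f'_c b) = 2.838 in.
β₁ = 0.85, so c = a/β₁ = 2.838/0.85 = 3.339 in.
From the linear strain diagram with ε_cu = 0.003: ε_t = 0.003 (d − c)/c = 0.003 × (18.1 − 3.339)/3.339 = 0.0133.
Since ε_t ≥ 0.005, the section is tension-controlled.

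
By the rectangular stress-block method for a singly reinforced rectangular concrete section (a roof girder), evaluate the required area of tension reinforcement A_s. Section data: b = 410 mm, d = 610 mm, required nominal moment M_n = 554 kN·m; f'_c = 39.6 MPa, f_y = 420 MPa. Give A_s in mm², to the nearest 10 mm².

A_s ≈ 2290 mm²

With M_n = 0.85 f'_c a b (d − a/2), solve the quadratic for a:
a = d − √(d² − 2M_n/(0.85 f'_c b)) = 610 − √(610² − 2 × 554×10⁶/(0.85 × 39.6 × 410)) = 69.80 mm.
A_s = 0.85 f'_c a b / f_y = 0.85 × 39.6 × 69.80 × 410 / 420 = 2293.5 mm².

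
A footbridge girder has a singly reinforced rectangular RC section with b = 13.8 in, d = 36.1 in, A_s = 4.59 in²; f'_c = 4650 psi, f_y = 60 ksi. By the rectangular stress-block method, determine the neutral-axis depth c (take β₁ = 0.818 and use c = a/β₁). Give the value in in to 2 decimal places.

T = A_s f_y = 4.59 × 60 = 275.4 kips.
a = T/(0.85 f'_c b) = 275.4/(0.85 × 4.65 × 13.8) = 5.0491 in.
With β₁ = 0.818, c = a/β₁ = 5.0491/0.818 = 6.17 in.

c ≈ 6.17 in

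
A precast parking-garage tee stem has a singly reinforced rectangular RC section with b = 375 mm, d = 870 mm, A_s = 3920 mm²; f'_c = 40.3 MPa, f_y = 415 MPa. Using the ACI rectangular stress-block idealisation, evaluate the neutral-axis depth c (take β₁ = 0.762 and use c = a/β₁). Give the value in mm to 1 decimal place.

c ≈ 166.2 mm

T = A_s f_y = 3920 × 415 = 1626800 N = 1626.8 kN.
Setting C = 0.85 f'_c a b equal to T: a = 1626800/(0.85 × 40.3 × 375) = 126.642 mm.
With β₁ = 0.762, c = a/β₁ = 126.642/0.762 = 166.2 mm.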